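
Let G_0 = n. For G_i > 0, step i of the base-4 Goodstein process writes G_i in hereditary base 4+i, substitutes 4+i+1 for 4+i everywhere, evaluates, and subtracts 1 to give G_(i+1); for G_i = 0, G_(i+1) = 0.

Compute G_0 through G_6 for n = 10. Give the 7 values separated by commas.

10, 11, 12, 13, 13, 13, 13

G_0 = 10. HB_4(10) = 2·4 + 2. Bump = 12. G_1 = 11.
G_1 = 11. HB_5(11) = 2·5 + 1. Bump = 13. G_2 = 12.
G_2 = 12. HB_6(12) = 2·6. Bump = 14. G_3 = 13.
G_3 = 13. HB_7(13) = 7 + 6. Bump = 14. G_4 = 13.
G_4 = 13. HB_8(13) = 8 + 5. Bump = 14. G_5 = 13.
G_5 = 13. HB_9(13) = 9 + 4. Bump = 14. G_6 = 13.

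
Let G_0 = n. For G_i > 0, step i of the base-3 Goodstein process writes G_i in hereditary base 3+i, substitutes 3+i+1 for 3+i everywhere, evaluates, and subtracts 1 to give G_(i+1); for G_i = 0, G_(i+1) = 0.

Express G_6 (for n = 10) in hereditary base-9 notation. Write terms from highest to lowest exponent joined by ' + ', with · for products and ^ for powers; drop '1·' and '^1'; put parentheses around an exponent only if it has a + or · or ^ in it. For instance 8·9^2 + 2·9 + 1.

base 3: 10 = 3^2 + 1; at 4: 4^2 + 1 = 17; next = 16
base 4: 16 = 4^2; at 5: 5^2 = 25; next = 24
base 5: 24 = 4·5 + 4; at 6: 4·6 + 4 = 28; next = 27
base 6: 27 = 4·6 + 3; at 7: 4·7 + 3 = 31; next = 30
base 7: 30 = 4·7 + 2; at 8: 4·8 + 2 = 34; next = 33
base 8: 33 = 4·8 + 1; at 9: 4·9 + 1 = 37; next = 36
base 9: 36 = 4·9; at 10: 4·10 = 40; next = 39

4·9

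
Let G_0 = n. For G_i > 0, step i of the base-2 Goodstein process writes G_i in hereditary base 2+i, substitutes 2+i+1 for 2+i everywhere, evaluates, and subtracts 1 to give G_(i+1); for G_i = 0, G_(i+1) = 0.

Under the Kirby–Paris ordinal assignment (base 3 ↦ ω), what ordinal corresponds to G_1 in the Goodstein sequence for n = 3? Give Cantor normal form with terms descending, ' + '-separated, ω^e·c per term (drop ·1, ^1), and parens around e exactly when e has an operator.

base 2: 3 = 2 + 1; at 3: 3 + 1 = 4; next = 3
base 3: 3 = 3; at 4: 4 = 4; next = 3

ω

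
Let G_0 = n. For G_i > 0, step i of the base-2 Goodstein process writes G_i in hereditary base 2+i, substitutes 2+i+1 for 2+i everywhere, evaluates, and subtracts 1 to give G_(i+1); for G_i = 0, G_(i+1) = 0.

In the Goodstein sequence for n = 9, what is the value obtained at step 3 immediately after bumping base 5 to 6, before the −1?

i=0: 9 = 2^(2 + 1) + 1 (b=2); 2→3: 3^(3 + 1) + 1 = 82; 82−1 = 81
i=1: 81 = 3^(3 + 1) (b=3); 3→4: 4^(4 + 1) = 1024; 1024−1 = 1023
i=2: 1023 = 3·4^4 + 3·4^3 + 3·4^2 + 3·4 + 3 (b=4); 4→5: 3·5^5 + 3·5^3 + 3·5^2 + 3·5 + 3 = 9843; 9843−1 = 9842

140744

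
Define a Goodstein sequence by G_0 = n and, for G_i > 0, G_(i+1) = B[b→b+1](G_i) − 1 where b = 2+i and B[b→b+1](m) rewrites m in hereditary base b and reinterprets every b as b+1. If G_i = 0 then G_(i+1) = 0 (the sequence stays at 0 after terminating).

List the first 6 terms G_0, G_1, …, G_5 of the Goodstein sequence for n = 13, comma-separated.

13 —HB2→ 2^(2 + 1) + 2^2 + 1 —bump→ 3^(3 + 1) + 3^3 + 1 = 109 —(−1)→ 108
108 —HB3→ 3^(3 + 1) + 3^3 —bump→ 4^(4 + 1) + 4^4 = 1280 —(−1)→ 1279
1279 —HB4→ 4^(4 + 1) + 3·4^3 + 3·4^2 + 3·4 + 3 —bump→ 5^(5 + 1) + 3·5^3 + 3·5^2 + 3·5 + 3 = 16093 —(−1)→ 16092
16092 —HB5→ 5^(5 + 1) + 3·5^3 + 3·5^2 + 3·5 + 2 —bump→ 6^(6 + 1) + 3·6^3 + 3·6^2 + 3·6 + 2 = 280712 —(−1)→ 280711
280711 —HB6→ 6^(6 + 1) + 3·6^3 + 3·6^2 + 3·6 + 1 —bump→ 7^(7 + 1) + 3·7^3 + 3·7^2 + 3·7 + 1 = 5765999 —(−1)→ 5765998

13, 108, 1279, 16092, 280711, 5765998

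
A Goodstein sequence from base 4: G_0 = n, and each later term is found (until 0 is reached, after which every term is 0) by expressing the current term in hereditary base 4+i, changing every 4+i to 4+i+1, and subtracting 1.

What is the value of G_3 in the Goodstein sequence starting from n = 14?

20

G_0=14  [base 4] 3·4 + 2  →[4↦5]→  3·5 + 2 = 17  −1 ⇒ G_1=16
G_1=16  [base 5] 3·5 + 1  →[5↦6]→  3·6 + 1 = 19  −1 ⇒ G_2=18
G_2=18  [base 6] 3·6  →[6↦7]→  3·7 = 21  −1 ⇒ G_3=20
G_3=20  [base 7] 2·7 + 6  →[7↦8]→  2·8 + 6 = 22  −1 ⇒ G_4=21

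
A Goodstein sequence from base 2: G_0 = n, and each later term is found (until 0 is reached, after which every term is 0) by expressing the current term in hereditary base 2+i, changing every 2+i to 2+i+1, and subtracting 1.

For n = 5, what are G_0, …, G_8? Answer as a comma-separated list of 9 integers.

step 0: 5 = 2^2 + 1; sub 3 for 2: 3^3 + 1; = 28; G_1 = 28−1 = 27
step 1: 27 = 3^3; sub 4 for 3: 4^4; = 256; G_2 = 256−1 = 255
step 2: 255 = 3·4^3 + 3·4^2 + 3·4 + 3; sub 5 for 4: 3·5^3 + 3·5^2 + 3·5 + 3; = 468; G_3 = 468−1 = 467
step 3: 467 = 3·5^3 + 3·5^2 + 3·5 + 2; sub 6 for 5: 3·6^3 + 3·6^2 + 3·6 + 2; = 776; G_4 = 776−1 = 775
step 4: 775 = 3·6^3 + 3·6^2 + 3·6 + 1; sub 7 for 6: 3·7^3 + 3·7^2 + 3·7 + 1; = 1198; G_5 = 1198−1 = 1197
step 5: 1197 = 3·7^3 + 3·7^2 + 3·7; sub 8 for 7: 3·8^3 + 3·8^2 + 3·8; = 1752; G_6 = 1752−1 = 1751
step 6: 1751 = 3·8^3 + 3·8^2 + 2·8 + 7; sub 9 for 8: 3·9^3 + 3·9^2 + 2·9 + 7; = 2455; G_7 = 2455−1 = 2454
step 7: 2454 = 3·9^3 + 3·9^2 + 2·9 + 6; sub 10 for 9: 3·10^3 + 3·10^2 + 2·10 + 6; = 3326; G_8 = 3326−1 = 3325

5, 27, 255, 467, 775, 1197, 1751, 2454, 3325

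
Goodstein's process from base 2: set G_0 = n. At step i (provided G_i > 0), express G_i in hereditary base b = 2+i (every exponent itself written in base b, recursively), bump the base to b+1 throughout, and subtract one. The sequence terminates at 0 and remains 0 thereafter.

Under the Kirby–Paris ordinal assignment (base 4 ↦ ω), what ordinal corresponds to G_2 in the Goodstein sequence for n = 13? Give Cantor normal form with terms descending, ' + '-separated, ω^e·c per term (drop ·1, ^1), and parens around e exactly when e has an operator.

base 2: 13 = 2^(2 + 1) + 2^2 + 1; at 3: 3^(3 + 1) + 3^3 + 1 = 109; next = 108
base 3: 108 = 3^(3 + 1) + 3^3; at 4: 4^(4 + 1) + 4^4 = 1280; next = 1279

ω^(ω + 1) + ω^3·3 + ω^2·3 + ω·3 + 3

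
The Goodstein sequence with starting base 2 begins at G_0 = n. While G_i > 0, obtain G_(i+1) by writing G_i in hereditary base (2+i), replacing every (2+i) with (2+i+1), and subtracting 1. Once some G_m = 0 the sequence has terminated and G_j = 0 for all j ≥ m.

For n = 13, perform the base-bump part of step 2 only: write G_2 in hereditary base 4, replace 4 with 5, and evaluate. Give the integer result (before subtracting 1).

16093

G_0=13  [base 2] 2^(2 + 1) + 2^2 + 1  →[2↦3]→  3^(3 + 1) + 3^3 + 1 = 109  −1 ⇒ G_1=108
G_1=108  [base 3] 3^(3 + 1) + 3^3  →[3↦4]→  4^(4 + 1) + 4^4 = 1280  −1 ⇒ G_2=1279
G_2=1279  [base 4] 4^(4 + 1) + 3·4^3 + 3·4^2 + 3·4 + 3  →[4↦5]→  5^(5 + 1) + 3·5^3 + 3·5^2 + 3·5 + 3 = 16093  −1 ⇒ G_3=16092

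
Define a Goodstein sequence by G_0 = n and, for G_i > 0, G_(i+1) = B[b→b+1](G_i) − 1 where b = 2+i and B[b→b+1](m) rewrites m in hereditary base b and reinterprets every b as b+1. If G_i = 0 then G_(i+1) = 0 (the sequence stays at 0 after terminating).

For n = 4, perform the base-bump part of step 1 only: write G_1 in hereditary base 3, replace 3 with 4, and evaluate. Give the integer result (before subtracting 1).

42

step 0: 4 = 2^2; sub 3 for 2: 3^3; = 27; G_1 = 27−1 = 26
step 1: 26 = 2·3^2 + 2·3 + 2; sub 4 for 3: 2·4^2 + 2·4 + 2; = 42; G_2 = 42−1 = 41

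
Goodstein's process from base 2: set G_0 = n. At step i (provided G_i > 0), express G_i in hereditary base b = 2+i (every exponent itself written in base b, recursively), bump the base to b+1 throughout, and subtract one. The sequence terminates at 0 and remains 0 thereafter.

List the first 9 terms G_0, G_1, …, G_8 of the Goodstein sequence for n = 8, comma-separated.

i=0: 8 = 2^(2 + 1) (b=2); 2→3: 3^(3 + 1) = 81; 81−1 = 80
i=1: 80 = 2·3^3 + 2·3^2 + 2·3 + 2 (b=3); 3→4: 2·4^4 + 2·4^2 + 2·4 + 2 = 554; 554−1 = 553
i=2: 553 = 2·4^4 + 2·4^2 + 2·4 + 1 (b=4); 4→5: 2·5^5 + 2·5^2 + 2·5 + 1 = 6311; 6311−1 = 6310
i=3: 6310 = 2·5^5 + 2·5^2 + 2·5 (b=5); 5→6: 2·6^6 + 2·6^2 + 2·6 = 93396; 93396−1 = 93395
i=4: 93395 = 2·6^6 + 2·6^2 + 6 + 5 (b=6); 6→7: 2·7^7 + 2·7^2 + 7 + 5 = 1647196; 1647196−1 = 1647195
i=5: 1647195 = 2·7^7 + 2·7^2 + 7 + 4 (b=7); 7→8: 2·8^8 + 2·8^2 + 8 + 4 = 33554572; 33554572−1 = 33554571
i=6: 33554571 = 2·8^8 + 2·8^2 + 8 + 3 (b=8); 8→9: 2·9^9 + 2·9^2 + 9 + 3 = 774841152; 774841152−1 = 774841151
i=7: 774841151 = 2·9^9 + 2·9^2 + 9 + 2 (b=9); 9→10: 2·10^10 + 2·10^2 + 10 + 2 = 20000000212; 20000000212−1 = 20000000211

8, 80, 553, 6310, 93395, 1647195, 33554571, 774841151, 20000000211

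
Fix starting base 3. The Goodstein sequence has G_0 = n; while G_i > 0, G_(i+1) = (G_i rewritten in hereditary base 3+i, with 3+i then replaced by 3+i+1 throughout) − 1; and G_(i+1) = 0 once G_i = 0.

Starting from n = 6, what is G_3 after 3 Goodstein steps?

step 0: 6 = 2·3; sub 4 for 3: 2·4; = 8; G_1 = 8−1 = 7
step 1: 7 = 4 + 3; sub 5 for 4: 5 + 3; = 8; G_2 = 8−1 = 7
step 2: 7 = 5 + 2; sub 6 for 5: 6 + 2; = 8; G_3 = 8−1 = 7
step 3: 7 = 6 + 1; sub 7 for 6: 7 + 1; = 8; G_4 = 8−1 = 7

7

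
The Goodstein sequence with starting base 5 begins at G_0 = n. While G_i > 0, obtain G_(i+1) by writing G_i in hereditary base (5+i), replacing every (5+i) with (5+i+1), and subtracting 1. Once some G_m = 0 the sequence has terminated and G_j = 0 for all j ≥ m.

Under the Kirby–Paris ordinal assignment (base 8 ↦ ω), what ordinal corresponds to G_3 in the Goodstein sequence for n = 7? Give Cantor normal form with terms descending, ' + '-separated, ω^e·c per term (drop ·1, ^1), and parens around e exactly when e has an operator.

7 —HB5→ 5 + 2 —bump→ 6 + 2 = 8 —(−1)→ 7
7 —HB6→ 6 + 1 —bump→ 7 + 1 = 8 —(−1)→ 7
7 —HB7→ 7 —bump→ 8 = 8 —(−1)→ 7
7 —HB8→ 7 —bump→ 7 = 7 —(−1)→ 6

7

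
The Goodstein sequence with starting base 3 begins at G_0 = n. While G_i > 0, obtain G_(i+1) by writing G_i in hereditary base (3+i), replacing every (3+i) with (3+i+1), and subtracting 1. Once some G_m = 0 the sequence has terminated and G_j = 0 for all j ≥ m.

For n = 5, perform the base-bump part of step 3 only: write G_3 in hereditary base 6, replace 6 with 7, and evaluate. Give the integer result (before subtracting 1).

5

base 3: 5 = 3 + 2; at 4: 4 + 2 = 6; next = 5
base 4: 5 = 4 + 1; at 5: 5 + 1 = 6; next = 5
base 5: 5 = 5; at 6: 6 = 6; next = 5
base 6: 5 = 5; at 7: 5 = 5; next = 4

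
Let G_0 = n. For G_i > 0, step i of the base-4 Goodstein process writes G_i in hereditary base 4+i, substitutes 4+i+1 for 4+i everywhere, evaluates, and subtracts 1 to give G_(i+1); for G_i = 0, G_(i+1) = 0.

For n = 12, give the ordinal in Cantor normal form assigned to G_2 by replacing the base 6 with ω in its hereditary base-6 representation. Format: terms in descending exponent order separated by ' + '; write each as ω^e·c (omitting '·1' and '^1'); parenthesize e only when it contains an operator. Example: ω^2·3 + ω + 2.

ω·2 + 3

i=0: 12 = 3·4 (b=4); 4→5: 3·5 = 15; 15−1 = 14
i=1: 14 = 2·5 + 4 (b=5); 5→6: 2·6 + 4 = 16; 16−1 = 15
i=2: 15 = 2·6 + 3 (b=6); 6→7: 2·7 + 3 = 17; 17−1 = 16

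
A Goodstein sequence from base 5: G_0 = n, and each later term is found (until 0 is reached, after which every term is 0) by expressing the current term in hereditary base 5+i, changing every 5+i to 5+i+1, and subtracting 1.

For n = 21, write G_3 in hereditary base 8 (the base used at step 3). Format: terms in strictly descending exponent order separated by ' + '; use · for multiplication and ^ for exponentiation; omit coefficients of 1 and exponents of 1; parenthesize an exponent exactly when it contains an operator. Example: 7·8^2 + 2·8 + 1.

3·8 + 5

G_0=21  [base 5] 4·5 + 1  →[5↦6]→  4·6 + 1 = 25  −1 ⇒ G_1=24
G_1=24  [base 6] 4·6  →[6↦7]→  4·7 = 28  −1 ⇒ G_2=27
G_2=27  [base 7] 3·7 + 6  →[7↦8]→  3·8 + 6 = 30  −1 ⇒ G_3=29
G_3=29  [base 8] 3·8 + 5  →[8↦9]→  3·9 + 5 = 32  −1 ⇒ G_4=31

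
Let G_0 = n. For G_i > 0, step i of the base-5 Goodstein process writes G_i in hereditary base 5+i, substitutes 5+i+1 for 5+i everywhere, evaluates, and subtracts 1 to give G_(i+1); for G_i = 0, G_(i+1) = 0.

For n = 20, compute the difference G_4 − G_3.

G_0=20  [base 5] 4·5  →[5↦6]→  4·6 = 24  −1 ⇒ G_1=23
G_1=23  [base 6] 3·6 + 5  →[6↦7]→  3·7 + 5 = 26  −1 ⇒ G_2=25
G_2=25  [base 7] 3·7 + 4  →[7↦8]→  3·8 + 4 = 28  −1 ⇒ G_3=27
G_3=27  [base 8] 3·8 + 3  →[8↦9]→  3·9 + 3 = 30  −1 ⇒ G_4=29

2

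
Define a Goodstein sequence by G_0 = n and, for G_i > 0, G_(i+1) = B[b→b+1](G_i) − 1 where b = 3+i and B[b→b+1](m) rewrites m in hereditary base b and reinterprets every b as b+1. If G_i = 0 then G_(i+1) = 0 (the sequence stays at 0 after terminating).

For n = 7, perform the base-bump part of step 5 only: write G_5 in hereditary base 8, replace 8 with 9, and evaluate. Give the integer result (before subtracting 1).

[0] 7 ≡ 2·3 + 1 (base 3). Lift 4: 9. −1: 8.
[1] 8 ≡ 2·4 (base 4). Lift 5: 10. −1: 9.
[2] 9 ≡ 5 + 4 (base 5). Lift 6: 10. −1: 9.
[3] 9 ≡ 6 + 3 (base 6). Lift 7: 10. −1: 9.
[4] 9 ≡ 7 + 2 (base 7). Lift 8: 10. −1: 9.
[5] 9 ≡ 8 + 1 (base 8). Lift 9: 10. −1: 9.

10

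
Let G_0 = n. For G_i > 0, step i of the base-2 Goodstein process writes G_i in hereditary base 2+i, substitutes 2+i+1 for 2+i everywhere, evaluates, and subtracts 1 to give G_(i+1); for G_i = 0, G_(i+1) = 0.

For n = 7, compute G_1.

[0] 7 ≡ 2^2 + 2 + 1 (base 2). Lift 3: 31. −1: 30.
[1] 30 ≡ 3^3 + 3 (base 3). Lift 4: 260. −1: 259.

30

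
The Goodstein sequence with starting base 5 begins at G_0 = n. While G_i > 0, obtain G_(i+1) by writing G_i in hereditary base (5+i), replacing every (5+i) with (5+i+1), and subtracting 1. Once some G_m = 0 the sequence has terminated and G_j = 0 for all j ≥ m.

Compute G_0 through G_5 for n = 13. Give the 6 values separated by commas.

G_0=13  [base 5] 2·5 + 3  →[5↦6]→  2·6 + 3 = 15  −1 ⇒ G_1=14
G_1=14  [base 6] 2·6 + 2  →[6↦7]→  2·7 + 2 = 16  −1 ⇒ G_2=15
G_2=15  [base 7] 2·7 + 1  →[7↦8]→  2·8 + 1 = 17  −1 ⇒ G_3=16
G_3=16  [base 8] 2·8  →[8↦9]→  2·9 = 18  −1 ⇒ G_4=17
G_4=17  [base 9] 9 + 8  →[9↦10]→  10 + 8 = 18  −1 ⇒ G_5=17

13, 14, 15, 16, 17, 17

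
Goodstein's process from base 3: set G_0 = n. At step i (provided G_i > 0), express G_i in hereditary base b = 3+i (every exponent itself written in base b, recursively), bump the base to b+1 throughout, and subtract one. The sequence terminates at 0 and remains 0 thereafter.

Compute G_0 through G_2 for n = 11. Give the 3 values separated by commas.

(0) 11|_3 = 3^2 + 2 ↦ 4^2 + 2|_4 = 18 ⇒ 17
(1) 17|_4 = 4^2 + 1 ↦ 5^2 + 1|_5 = 26 ⇒ 25

11, 17, 25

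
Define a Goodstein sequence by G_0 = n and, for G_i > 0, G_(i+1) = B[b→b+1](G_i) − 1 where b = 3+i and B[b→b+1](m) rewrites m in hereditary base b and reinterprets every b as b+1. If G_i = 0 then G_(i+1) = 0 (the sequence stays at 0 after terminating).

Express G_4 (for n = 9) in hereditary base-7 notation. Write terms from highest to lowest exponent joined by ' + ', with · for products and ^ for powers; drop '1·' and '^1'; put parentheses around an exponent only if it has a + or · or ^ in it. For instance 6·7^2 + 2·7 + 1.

3·7

9 —HB3→ 3^2 —bump→ 4^2 = 16 —(−1)→ 15
15 —HB4→ 3·4 + 3 —bump→ 3·5 + 3 = 18 —(−1)→ 17
17 —HB5→ 3·5 + 2 —bump→ 3·6 + 2 = 20 —(−1)→ 19
19 —HB6→ 3·6 + 1 —bump→ 3·7 + 1 = 22 —(−1)→ 21
21 —HB7→ 3·7 —bump→ 3·8 = 24 —(−1)→ 23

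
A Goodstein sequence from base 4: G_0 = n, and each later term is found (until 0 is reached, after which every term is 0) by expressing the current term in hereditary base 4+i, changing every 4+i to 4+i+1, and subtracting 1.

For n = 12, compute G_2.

15

G_0 = 12. HB_4(12) = 3·4. Bump = 15. G_1 = 14.
G_1 = 14. HB_5(14) = 2·5 + 4. Bump = 16. G_2 = 15.
G_2 = 15. HB_6(15) = 2·6 + 3. Bump = 17. G_3 = 16.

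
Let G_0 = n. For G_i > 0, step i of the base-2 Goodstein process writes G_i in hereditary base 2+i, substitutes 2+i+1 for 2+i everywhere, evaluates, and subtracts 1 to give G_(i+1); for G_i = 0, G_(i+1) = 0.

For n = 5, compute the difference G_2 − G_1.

228

base 2: 5 = 2^2 + 1; at 3: 3^3 + 1 = 28; next = 27
base 3: 27 = 3^3; at 4: 4^4 = 256; next = 255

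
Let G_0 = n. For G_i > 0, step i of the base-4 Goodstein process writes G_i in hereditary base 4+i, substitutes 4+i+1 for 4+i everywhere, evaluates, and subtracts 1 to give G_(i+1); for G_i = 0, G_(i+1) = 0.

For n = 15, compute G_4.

23

[0] 15 ≡ 3·4 + 3 (base 4). Lift 5: 18. −1: 17.
[1] 17 ≡ 3·5 + 2 (base 5). Lift 6: 20. −1: 19.
[2] 19 ≡ 3·6 + 1 (base 6). Lift 7: 22. −1: 21.
[3] 21 ≡ 3·7 (base 7). Lift 8: 24. −1: 23.
[4] 23 ≡ 2·8 + 7 (base 8). Lift 9: 25. −1: 24.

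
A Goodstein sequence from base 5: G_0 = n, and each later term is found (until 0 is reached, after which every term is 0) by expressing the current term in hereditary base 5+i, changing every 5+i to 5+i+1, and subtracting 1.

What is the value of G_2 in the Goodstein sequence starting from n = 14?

16

[0] 14 ≡ 2·5 + 4 (base 5). Lift 6: 16. −1: 15.
[1] 15 ≡ 2·6 + 3 (base 6). Lift 7: 17. −1: 16.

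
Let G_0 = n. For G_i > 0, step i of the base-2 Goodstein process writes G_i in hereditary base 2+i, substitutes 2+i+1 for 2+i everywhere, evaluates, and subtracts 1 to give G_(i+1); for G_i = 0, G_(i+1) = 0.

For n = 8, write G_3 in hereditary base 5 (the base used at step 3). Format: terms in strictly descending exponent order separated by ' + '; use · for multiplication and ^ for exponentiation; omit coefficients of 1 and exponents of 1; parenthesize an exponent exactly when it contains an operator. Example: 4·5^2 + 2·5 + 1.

i=0: 8 = 2^(2 + 1) (b=2); 2→3: 3^(3 + 1) = 81; 81−1 = 80
i=1: 80 = 2·3^3 + 2·3^2 + 2·3 + 2 (b=3); 3→4: 2·4^4 + 2·4^2 + 2·4 + 2 = 554; 554−1 = 553
i=2: 553 = 2·4^4 + 2·4^2 + 2·4 + 1 (b=4); 4→5: 2·5^5 + 2·5^2 + 2·5 + 1 = 6311; 6311−1 = 6310
i=3: 6310 = 2·5^5 + 2·5^2 + 2·5 (b=5); 5→6: 2·6^6 + 2·6^2 + 2·6 = 93396; 93396−1 = 93395

2·5^5 + 2·5^2 + 2·5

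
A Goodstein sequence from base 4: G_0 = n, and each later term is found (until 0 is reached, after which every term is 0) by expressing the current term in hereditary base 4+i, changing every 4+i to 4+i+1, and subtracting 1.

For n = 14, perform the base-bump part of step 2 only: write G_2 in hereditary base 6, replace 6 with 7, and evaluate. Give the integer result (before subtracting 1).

step 0: 14 = 3·4 + 2; sub 5 for 4: 3·5 + 2; = 17; G_1 = 17−1 = 16
step 1: 16 = 3·5 + 1; sub 6 for 5: 3·6 + 1; = 19; G_2 = 19−1 = 18
step 2: 18 = 3·6; sub 7 for 6: 3·7; = 21; G_3 = 21−1 = 20

21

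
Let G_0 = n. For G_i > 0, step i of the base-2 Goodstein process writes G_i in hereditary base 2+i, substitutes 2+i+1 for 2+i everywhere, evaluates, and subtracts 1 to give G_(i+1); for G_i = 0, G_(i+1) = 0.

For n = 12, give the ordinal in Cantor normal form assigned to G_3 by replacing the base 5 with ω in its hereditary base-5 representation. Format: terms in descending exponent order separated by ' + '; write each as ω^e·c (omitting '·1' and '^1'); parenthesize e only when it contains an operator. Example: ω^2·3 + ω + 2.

G_0 = 12. HB_2(12) = 2^(2 + 1) + 2^2. Bump = 108. G_1 = 107.
G_1 = 107. HB_3(107) = 3^(3 + 1) + 2·3^2 + 2·3 + 2. Bump = 1066. G_2 = 1065.
G_2 = 1065. HB_4(1065) = 4^(4 + 1) + 2·4^2 + 2·4 + 1. Bump = 15686. G_3 = 15685.

ω^(ω + 1) + ω^2·2 + ω·2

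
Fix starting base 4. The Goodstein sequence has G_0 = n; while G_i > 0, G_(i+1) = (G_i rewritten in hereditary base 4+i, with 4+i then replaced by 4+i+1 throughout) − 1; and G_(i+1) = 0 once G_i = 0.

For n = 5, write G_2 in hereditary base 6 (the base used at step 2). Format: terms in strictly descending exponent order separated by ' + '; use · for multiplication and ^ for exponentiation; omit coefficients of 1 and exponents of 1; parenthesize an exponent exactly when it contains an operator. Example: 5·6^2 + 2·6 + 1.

5

(0) 5|_4 = 4 + 1 ↦ 5 + 1|_5 = 6 ⇒ 5
(1) 5|_5 = 5 ↦ 6|_6 = 6 ⇒ 5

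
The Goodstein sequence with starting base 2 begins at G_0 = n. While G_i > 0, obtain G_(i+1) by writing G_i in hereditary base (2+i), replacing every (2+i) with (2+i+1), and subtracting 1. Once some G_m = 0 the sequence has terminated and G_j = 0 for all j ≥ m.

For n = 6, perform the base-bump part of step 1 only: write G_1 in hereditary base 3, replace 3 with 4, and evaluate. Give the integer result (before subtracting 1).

(0) 6|_2 = 2^2 + 2 ↦ 3^3 + 3|_3 = 30 ⇒ 29
(1) 29|_3 = 3^3 + 2 ↦ 4^4 + 2|_4 = 258 ⇒ 257

258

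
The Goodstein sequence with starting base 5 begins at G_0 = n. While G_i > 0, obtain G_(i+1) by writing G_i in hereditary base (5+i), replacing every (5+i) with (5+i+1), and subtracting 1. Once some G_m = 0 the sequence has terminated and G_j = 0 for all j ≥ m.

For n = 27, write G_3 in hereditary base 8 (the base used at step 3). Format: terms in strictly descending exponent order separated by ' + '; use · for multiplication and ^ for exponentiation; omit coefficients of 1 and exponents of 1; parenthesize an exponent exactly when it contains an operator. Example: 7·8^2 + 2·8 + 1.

G_0=27  [base 5] 5^2 + 2  →[5↦6]→  6^2 + 2 = 38  −1 ⇒ G_1=37
G_1=37  [base 6] 6^2 + 1  →[6↦7]→  7^2 + 1 = 50  −1 ⇒ G_2=49
G_2=49  [base 7] 7^2  →[7↦8]→  8^2 = 64  −1 ⇒ G_3=63
G_3=63  [base 8] 7·8 + 7  →[8↦9]→  7·9 + 7 = 70  −1 ⇒ G_4=69

7·8 + 7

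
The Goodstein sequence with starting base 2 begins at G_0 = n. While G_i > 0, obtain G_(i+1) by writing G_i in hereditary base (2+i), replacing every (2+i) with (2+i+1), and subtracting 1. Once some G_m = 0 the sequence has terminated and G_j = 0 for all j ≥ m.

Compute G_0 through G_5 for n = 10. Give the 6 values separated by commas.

[0] 10 ≡ 2^(2 + 1) + 2 (base 2). Lift 3: 84. −1: 83.
[1] 83 ≡ 3^(3 + 1) + 2 (base 3). Lift 4: 1026. −1: 1025.
[2] 1025 ≡ 4^(4 + 1) + 1 (base 4). Lift 5: 15626. −1: 15625.
[3] 15625 ≡ 5^(5 + 1) (base 5). Lift 6: 279936. −1: 279935.
[4] 279935 ≡ 5·6^6 + 5·6^5 + 5·6^4 + 5·6^3 + 5·6^2 + 5·6 + 5 (base 6). Lift 7: 4215755. −1: 4215754.

10, 83, 1025, 15625, 279935, 4215754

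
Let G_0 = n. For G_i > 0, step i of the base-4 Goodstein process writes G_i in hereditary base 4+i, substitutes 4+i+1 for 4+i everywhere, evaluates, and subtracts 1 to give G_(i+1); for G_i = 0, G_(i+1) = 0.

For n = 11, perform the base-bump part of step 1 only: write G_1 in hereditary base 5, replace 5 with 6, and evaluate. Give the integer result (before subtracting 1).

step 0: 11 = 2·4 + 3; sub 5 for 4: 2·5 + 3; = 13; G_1 = 13−1 = 12
step 1: 12 = 2·5 + 2; sub 6 for 5: 2·6 + 2; = 14; G_2 = 14−1 = 13

14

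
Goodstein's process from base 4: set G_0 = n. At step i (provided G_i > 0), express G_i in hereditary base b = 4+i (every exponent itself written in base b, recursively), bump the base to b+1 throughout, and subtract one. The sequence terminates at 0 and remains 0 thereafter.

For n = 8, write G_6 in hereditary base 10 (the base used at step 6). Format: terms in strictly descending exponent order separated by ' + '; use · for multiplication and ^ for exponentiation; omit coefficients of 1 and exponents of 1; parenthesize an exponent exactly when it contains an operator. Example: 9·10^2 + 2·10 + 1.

(0) 8|_4 = 2·4 ↦ 2·5|_5 = 10 ⇒ 9
(1) 9|_5 = 5 + 4 ↦ 6 + 4|_6 = 10 ⇒ 9
(2) 9|_6 = 6 + 3 ↦ 7 + 3|_7 = 10 ⇒ 9
(3) 9|_7 = 7 + 2 ↦ 8 + 2|_8 = 10 ⇒ 9
(4) 9|_8 = 8 + 1 ↦ 9 + 1|_9 = 10 ⇒ 9
(5) 9|_9 = 9 ↦ 10|_10 = 10 ⇒ 9
(6) 9|_10 = 9 ↦ 9|_11 = 9 ⇒ 8

9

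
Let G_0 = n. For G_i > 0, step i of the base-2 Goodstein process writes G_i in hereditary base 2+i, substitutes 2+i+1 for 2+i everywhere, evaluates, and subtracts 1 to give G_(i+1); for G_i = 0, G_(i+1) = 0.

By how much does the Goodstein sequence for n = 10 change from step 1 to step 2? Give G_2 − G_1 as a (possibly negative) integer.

base 2: 10 = 2^(2 + 1) + 2; at 3: 3^(3 + 1) + 3 = 84; next = 83
base 3: 83 = 3^(3 + 1) + 2; at 4: 4^(4 + 1) + 2 = 1026; next = 1025

942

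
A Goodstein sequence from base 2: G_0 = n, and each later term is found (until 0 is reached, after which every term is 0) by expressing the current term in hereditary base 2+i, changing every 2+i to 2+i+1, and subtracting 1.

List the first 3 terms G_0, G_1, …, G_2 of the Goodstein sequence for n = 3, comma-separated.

(0) 3|_2 = 2 + 1 ↦ 3 + 1|_3 = 4 ⇒ 3
(1) 3|_3 = 3 ↦ 4|_4 = 4 ⇒ 3

3, 3, 3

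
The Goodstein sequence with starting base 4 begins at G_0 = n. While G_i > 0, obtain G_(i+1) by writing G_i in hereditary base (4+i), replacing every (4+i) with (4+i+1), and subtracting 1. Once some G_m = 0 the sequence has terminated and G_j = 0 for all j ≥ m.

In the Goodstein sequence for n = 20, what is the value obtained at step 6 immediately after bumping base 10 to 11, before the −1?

108

step 0: 20 = 4^2 + 4; sub 5 for 4: 5^2 + 5; = 30; G_1 = 30−1 = 29
step 1: 29 = 5^2 + 4; sub 6 for 5: 6^2 + 4; = 40; G_2 = 40−1 = 39
step 2: 39 = 6^2 + 3; sub 7 for 6: 7^2 + 3; = 52; G_3 = 52−1 = 51
step 3: 51 = 7^2 + 2; sub 8 for 7: 8^2 + 2; = 66; G_4 = 66−1 = 65
step 4: 65 = 8^2 + 1; sub 9 for 8: 9^2 + 1; = 82; G_5 = 82−1 = 81
step 5: 81 = 9^2; sub 10 for 9: 10^2; = 100; G_6 = 100−1 = 99
step 6: 99 = 9·10 + 9; sub 11 for 10: 9·11 + 9; = 108; G_7 = 108−1 = 107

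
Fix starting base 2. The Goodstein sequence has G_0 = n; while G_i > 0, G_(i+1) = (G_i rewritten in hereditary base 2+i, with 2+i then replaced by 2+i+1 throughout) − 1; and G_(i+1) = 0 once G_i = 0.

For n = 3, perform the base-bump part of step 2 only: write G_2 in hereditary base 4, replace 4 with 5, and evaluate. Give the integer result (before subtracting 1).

3

i=0: 3 = 2 + 1 (b=2); 2→3: 3 + 1 = 4; 4−1 = 3
i=1: 3 = 3 (b=3); 3→4: 4 = 4; 4−1 = 3
i=2: 3 = 3 (b=4); 4→5: 3 = 3; 3−1 = 2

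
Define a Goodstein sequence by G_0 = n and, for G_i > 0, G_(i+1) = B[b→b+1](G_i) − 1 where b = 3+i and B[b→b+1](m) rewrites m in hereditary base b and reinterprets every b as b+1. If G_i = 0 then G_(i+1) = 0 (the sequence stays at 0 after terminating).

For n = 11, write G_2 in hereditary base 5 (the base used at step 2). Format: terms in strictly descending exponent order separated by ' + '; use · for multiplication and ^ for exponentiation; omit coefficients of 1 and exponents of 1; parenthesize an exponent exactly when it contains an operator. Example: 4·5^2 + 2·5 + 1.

[0] 11 ≡ 3^2 + 2 (base 3). Lift 4: 18. −1: 17.
[1] 17 ≡ 4^2 + 1 (base 4). Lift 5: 26. −1: 25.

5^2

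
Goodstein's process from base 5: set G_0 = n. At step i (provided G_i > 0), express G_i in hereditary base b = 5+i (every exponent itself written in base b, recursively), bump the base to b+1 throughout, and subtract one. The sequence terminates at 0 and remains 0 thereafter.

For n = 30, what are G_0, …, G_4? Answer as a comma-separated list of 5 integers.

30, 41, 53, 67, 83

step 0: 30 = 5^2 + 5; sub 6 for 5: 6^2 + 6; = 42; G_1 = 42−1 = 41
step 1: 41 = 6^2 + 5; sub 7 for 6: 7^2 + 5; = 54; G_2 = 54−1 = 53
step 2: 53 = 7^2 + 4; sub 8 for 7: 8^2 + 4; = 68; G_3 = 68−1 = 67
step 3: 67 = 8^2 + 3; sub 9 for 8: 9^2 + 3; = 84; G_4 = 84−1 = 83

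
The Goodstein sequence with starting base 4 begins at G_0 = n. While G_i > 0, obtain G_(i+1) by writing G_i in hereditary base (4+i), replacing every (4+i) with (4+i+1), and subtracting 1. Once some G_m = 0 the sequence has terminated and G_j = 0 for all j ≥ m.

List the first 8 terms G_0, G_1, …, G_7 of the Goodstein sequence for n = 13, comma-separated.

step 0: 13 = 3·4 + 1; sub 5 for 4: 3·5 + 1; = 16; G_1 = 16−1 = 15
step 1: 15 = 3·5; sub 6 for 5: 3·6; = 18; G_2 = 18−1 = 17
step 2: 17 = 2·6 + 5; sub 7 for 6: 2·7 + 5; = 19; G_3 = 19−1 = 18
step 3: 18 = 2·7 + 4; sub 8 for 7: 2·8 + 4; = 20; G_4 = 20−1 = 19
step 4: 19 = 2·8 + 3; sub 9 for 8: 2·9 + 3; = 21; G_5 = 21−1 = 20
step 5: 20 = 2·9 + 2; sub 10 for 9: 2·10 + 2; = 22; G_6 = 22−1 = 21
step 6: 21 = 2·10 + 1; sub 11 for 10: 2·11 + 1; = 23; G_7 = 23−1 = 22

13, 15, 17, 18, 19, 20, 21, 22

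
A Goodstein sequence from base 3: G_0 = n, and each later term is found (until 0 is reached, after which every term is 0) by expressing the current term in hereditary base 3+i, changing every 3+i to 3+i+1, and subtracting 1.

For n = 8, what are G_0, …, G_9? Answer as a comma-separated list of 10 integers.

8, 9, 10, 11, 11, 11, 11, 11, 11, 11

8 —HB3→ 2·3 + 2 —bump→ 2·4 + 2 = 10 —(−1)→ 9
9 —HB4→ 2·4 + 1 —bump→ 2·5 + 1 = 11 —(−1)→ 10
10 —HB5→ 2·5 —bump→ 2·6 = 12 —(−1)→ 11
11 —HB6→ 6 + 5 —bump→ 7 + 5 = 12 —(−1)→ 11
11 —HB7→ 7 + 4 —bump→ 8 + 4 = 12 —(−1)→ 11
11 —HB8→ 8 + 3 —bump→ 9 + 3 = 12 —(−1)→ 11
11 —HB9→ 9 + 2 —bump→ 10 + 2 = 12 —(−1)→ 11
11 —HB10→ 10 + 1 —bump→ 11 + 1 = 12 —(−1)→ 11
11 —HB11→ 11 —bump→ 12 = 12 —(−1)→ 11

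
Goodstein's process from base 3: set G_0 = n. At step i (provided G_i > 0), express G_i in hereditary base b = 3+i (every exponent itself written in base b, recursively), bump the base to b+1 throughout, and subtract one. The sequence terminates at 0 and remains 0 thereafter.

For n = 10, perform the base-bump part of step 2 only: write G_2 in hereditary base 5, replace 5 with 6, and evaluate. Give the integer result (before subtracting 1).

28

[0] 10 ≡ 3^2 + 1 (base 3). Lift 4: 17. −1: 16.
[1] 16 ≡ 4^2 (base 4). Lift 5: 25. −1: 24.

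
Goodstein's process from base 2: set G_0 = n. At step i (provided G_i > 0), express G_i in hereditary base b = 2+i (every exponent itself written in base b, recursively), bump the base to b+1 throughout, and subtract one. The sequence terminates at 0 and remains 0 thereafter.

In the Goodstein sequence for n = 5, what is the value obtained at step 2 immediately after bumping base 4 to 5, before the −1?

base 2: 5 = 2^2 + 1; at 3: 3^3 + 1 = 28; next = 27
base 3: 27 = 3^3; at 4: 4^4 = 256; next = 255
base 4: 255 = 3·4^3 + 3·4^2 + 3·4 + 3; at 5: 3·5^3 + 3·5^2 + 3·5 + 3 = 468; next = 467

468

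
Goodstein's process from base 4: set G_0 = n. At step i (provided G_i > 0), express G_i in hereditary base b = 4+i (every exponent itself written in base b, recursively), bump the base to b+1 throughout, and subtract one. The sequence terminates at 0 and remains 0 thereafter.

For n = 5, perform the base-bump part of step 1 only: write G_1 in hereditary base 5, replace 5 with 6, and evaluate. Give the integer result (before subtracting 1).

i=0: 5 = 4 + 1 (b=4); 4→5: 5 + 1 = 6; 6−1 = 5
i=1: 5 = 5 (b=5); 5→6: 6 = 6; 6−1 = 5

6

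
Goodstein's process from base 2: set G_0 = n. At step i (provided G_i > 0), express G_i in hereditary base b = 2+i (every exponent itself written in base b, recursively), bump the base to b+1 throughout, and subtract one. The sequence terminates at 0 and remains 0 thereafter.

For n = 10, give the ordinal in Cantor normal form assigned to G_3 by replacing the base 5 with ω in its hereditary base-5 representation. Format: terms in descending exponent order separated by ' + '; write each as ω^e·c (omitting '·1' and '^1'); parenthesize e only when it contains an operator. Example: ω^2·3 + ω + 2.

G_0=10  [base 2] 2^(2 + 1) + 2  →[2↦3]→  3^(3 + 1) + 3 = 84  −1 ⇒ G_1=83
G_1=83  [base 3] 3^(3 + 1) + 2  →[3↦4]→  4^(4 + 1) + 2 = 1026  −1 ⇒ G_2=1025
G_2=1025  [base 4] 4^(4 + 1) + 1  →[4↦5]→  5^(5 + 1) + 1 = 15626  −1 ⇒ G_3=15625
G_3=15625  [base 5] 5^(5 + 1)  →[5↦6]→  6^(6 + 1) = 279936  −1 ⇒ G_4=279935

ω^(ω + 1)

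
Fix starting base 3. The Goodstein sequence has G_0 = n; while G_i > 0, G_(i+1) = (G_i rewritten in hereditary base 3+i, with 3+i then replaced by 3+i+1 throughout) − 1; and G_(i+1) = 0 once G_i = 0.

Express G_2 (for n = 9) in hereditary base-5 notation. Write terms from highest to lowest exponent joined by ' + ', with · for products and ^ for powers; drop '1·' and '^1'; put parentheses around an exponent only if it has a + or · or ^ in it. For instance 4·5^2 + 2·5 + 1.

3·5 + 2

(0) 9|_3 = 3^2 ↦ 4^2|_4 = 16 ⇒ 15
(1) 15|_4 = 3·4 + 3 ↦ 3·5 + 3|_5 = 18 ⇒ 17
(2) 17|_5 = 3·5 + 2 ↦ 3·6 + 2|_6 = 20 ⇒ 19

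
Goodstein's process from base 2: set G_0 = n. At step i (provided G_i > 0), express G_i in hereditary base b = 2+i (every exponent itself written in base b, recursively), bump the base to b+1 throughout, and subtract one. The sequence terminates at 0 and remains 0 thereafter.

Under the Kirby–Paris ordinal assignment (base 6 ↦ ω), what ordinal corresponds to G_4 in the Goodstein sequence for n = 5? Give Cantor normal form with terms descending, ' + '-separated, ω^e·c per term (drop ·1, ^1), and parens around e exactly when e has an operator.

ω^3·3 + ω^2·3 + ω·3 + 1

G_0=5  [base 2] 2^2 + 1  →[2↦3]→  3^3 + 1 = 28  −1 ⇒ G_1=27
G_1=27  [base 3] 3^3  →[3↦4]→  4^4 = 256  −1 ⇒ G_2=255
G_2=255  [base 4] 3·4^3 + 3·4^2 + 3·4 + 3  →[4↦5]→  3·5^3 + 3·5^2 + 3·5 + 3 = 468  −1 ⇒ G_3=467
G_3=467  [base 5] 3·5^3 + 3·5^2 + 3·5 + 2  →[5↦6]→  3·6^3 + 3·6^2 + 3·6 + 2 = 776  −1 ⇒ G_4=775
G_4=775  [base 6] 3·6^3 + 3·6^2 + 3·6 + 1  →[6↦7]→  3·7^3 + 3·7^2 + 3·7 + 1 = 1198  −1 ⇒ G_5=1197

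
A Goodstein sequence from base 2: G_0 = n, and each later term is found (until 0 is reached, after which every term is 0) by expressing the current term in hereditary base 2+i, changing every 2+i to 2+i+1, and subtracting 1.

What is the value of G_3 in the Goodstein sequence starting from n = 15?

15 —HB2→ 2^(2 + 1) + 2^2 + 2 + 1 —bump→ 3^(3 + 1) + 3^3 + 3 + 1 = 112 —(−1)→ 111
111 —HB3→ 3^(3 + 1) + 3^3 + 3 —bump→ 4^(4 + 1) + 4^4 + 4 = 1284 —(−1)→ 1283
1283 —HB4→ 4^(4 + 1) + 4^4 + 3 —bump→ 5^(5 + 1) + 5^5 + 3 = 18753 —(−1)→ 18752

18752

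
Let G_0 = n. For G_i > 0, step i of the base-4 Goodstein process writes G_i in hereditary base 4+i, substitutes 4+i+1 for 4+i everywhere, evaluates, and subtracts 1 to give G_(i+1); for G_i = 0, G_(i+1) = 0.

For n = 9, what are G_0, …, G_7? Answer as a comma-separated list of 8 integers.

9, 10, 11, 11, 11, 11, 11, 11

base 4: 9 = 2·4 + 1; at 5: 2·5 + 1 = 11; next = 10
base 5: 10 = 2·5; at 6: 2·6 = 12; next = 11
base 6: 11 = 6 + 5; at 7: 7 + 5 = 12; next = 11
base 7: 11 = 7 + 4; at 8: 8 + 4 = 12; next = 11
base 8: 11 = 8 + 3; at 9: 9 + 3 = 12; next = 11
base 9: 11 = 9 + 2; at 10: 10 + 2 = 12; next = 11
base 10: 11 = 10 + 1; at 11: 11 + 1 = 12; next = 11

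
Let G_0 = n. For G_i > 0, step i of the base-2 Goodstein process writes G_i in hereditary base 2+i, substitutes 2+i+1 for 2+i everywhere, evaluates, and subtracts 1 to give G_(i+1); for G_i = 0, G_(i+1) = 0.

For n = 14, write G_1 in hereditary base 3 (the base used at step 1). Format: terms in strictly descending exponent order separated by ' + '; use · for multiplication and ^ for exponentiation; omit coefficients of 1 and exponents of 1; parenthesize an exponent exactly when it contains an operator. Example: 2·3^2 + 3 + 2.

(0) 14|_2 = 2^(2 + 1) + 2^2 + 2 ↦ 3^(3 + 1) + 3^3 + 3|_3 = 111 ⇒ 110
(1) 110|_3 = 3^(3 + 1) + 3^3 + 2 ↦ 4^(4 + 1) + 4^4 + 2|_4 = 1282 ⇒ 1281

3^(3 + 1) + 3^3 + 2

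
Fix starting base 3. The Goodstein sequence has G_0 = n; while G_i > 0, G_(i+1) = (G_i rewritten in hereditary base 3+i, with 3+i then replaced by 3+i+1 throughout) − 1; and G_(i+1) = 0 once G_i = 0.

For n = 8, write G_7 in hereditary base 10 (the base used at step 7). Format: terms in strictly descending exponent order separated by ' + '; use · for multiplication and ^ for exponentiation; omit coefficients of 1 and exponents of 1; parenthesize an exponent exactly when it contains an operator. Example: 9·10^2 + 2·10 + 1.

10 + 1

G_0 = 8. HB_3(8) = 2·3 + 2. Bump = 10. G_1 = 9.
G_1 = 9. HB_4(9) = 2·4 + 1. Bump = 11. G_2 = 10.
G_2 = 10. HB_5(10) = 2·5. Bump = 12. G_3 = 11.
G_3 = 11. HB_6(11) = 6 + 5. Bump = 12. G_4 = 11.
G_4 = 11. HB_7(11) = 7 + 4. Bump = 12. G_5 = 11.
G_5 = 11. HB_8(11) = 8 + 3. Bump = 12. G_6 = 11.
G_6 = 11. HB_9(11) = 9 + 2. Bump = 12. G_7 = 11.
G_7 = 11. HB_10(11) = 10 + 1. Bump = 12. G_8 = 11.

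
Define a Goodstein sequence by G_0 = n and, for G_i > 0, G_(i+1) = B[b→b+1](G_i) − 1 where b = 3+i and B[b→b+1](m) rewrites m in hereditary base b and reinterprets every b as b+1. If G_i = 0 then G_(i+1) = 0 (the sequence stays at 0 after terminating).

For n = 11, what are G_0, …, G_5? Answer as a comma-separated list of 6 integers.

11, 17, 25, 35, 39, 43

11 —HB3→ 3^2 + 2 —bump→ 4^2 + 2 = 18 —(−1)→ 17
17 —HB4→ 4^2 + 1 —bump→ 5^2 + 1 = 26 —(−1)→ 25
25 —HB5→ 5^2 —bump→ 6^2 = 36 —(−1)→ 35
35 —HB6→ 5·6 + 5 —bump→ 5·7 + 5 = 40 —(−1)→ 39
39 —HB7→ 5·7 + 4 —bump→ 5·8 + 4 = 44 —(−1)→ 43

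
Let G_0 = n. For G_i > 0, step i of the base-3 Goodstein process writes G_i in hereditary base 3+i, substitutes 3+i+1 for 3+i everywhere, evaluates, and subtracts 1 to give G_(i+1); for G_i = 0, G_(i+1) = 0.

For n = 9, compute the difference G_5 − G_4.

2

[0] 9 ≡ 3^2 (base 3). Lift 4: 16. −1: 15.
[1] 15 ≡ 3·4 + 3 (base 4). Lift 5: 18. −1: 17.
[2] 17 ≡ 3·5 + 2 (base 5). Lift 6: 20. −1: 19.
[3] 19 ≡ 3·6 + 1 (base 6). Lift 7: 22. −1: 21.
[4] 21 ≡ 3·7 (base 7). Lift 8: 24. −1: 23.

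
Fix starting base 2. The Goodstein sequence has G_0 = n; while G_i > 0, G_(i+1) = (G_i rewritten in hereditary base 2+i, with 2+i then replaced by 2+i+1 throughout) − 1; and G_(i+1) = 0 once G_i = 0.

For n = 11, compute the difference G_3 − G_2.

G_0=11  [base 2] 2^(2 + 1) + 2 + 1  →[2↦3]→  3^(3 + 1) + 3 + 1 = 85  −1 ⇒ G_1=84
G_1=84  [base 3] 3^(3 + 1) + 3  →[3↦4]→  4^(4 + 1) + 4 = 1028  −1 ⇒ G_2=1027
G_2=1027  [base 4] 4^(4 + 1) + 3  →[4↦5]→  5^(5 + 1) + 3 = 15628  −1 ⇒ G_3=15627

14600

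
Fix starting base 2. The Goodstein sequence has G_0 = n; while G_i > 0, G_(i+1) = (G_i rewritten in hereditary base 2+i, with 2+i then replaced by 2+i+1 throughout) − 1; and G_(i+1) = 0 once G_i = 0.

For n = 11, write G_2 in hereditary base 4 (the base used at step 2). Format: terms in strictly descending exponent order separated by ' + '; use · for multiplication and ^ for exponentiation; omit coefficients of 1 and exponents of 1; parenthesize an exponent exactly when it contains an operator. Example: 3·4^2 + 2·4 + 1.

4^(4 + 1) + 3

G_0=11  [base 2] 2^(2 + 1) + 2 + 1  →[2↦3]→  3^(3 + 1) + 3 + 1 = 85  −1 ⇒ G_1=84
G_1=84  [base 3] 3^(3 + 1) + 3  →[3↦4]→  4^(4 + 1) + 4 = 1028  −1 ⇒ G_2=1027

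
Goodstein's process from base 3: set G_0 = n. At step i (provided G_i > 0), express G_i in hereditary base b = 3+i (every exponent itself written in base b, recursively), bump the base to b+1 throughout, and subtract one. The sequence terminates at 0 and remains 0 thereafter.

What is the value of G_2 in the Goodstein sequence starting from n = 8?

[0] 8 ≡ 2·3 + 2 (base 3). Lift 4: 10. −1: 9.
[1] 9 ≡ 2·4 + 1 (base 4). Lift 5: 11. −1: 10.
[2] 10 ≡ 2·5 (base 5). Lift 6: 12. −1: 11.

10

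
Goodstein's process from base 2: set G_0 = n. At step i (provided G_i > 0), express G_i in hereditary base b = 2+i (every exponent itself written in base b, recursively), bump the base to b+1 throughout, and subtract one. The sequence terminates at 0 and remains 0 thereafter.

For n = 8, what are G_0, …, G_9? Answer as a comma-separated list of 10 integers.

8, 80, 553, 6310, 93395, 1647195, 33554571, 774841151, 20000000211, 570623341475

i=0: 8 = 2^(2 + 1) (b=2); 2→3: 3^(3 + 1) = 81; 81−1 = 80
i=1: 80 = 2·3^3 + 2·3^2 + 2·3 + 2 (b=3); 3→4: 2·4^4 + 2·4^2 + 2·4 + 2 = 554; 554−1 = 553
i=2: 553 = 2·4^4 + 2·4^2 + 2·4 + 1 (b=4); 4→5: 2·5^5 + 2·5^2 + 2·5 + 1 = 6311; 6311−1 = 6310
i=3: 6310 = 2·5^5 + 2·5^2 + 2·5 (b=5); 5→6: 2·6^6 + 2·6^2 + 2·6 = 93396; 93396−1 = 93395
i=4: 93395 = 2·6^6 + 2·6^2 + 6 + 5 (b=6); 6→7: 2·7^7 + 2·7^2 + 7 + 5 = 1647196; 1647196−1 = 1647195
i=5: 1647195 = 2·7^7 + 2·7^2 + 7 + 4 (b=7); 7→8: 2·8^8 + 2·8^2 + 8 + 4 = 33554572; 33554572−1 = 33554571
i=6: 33554571 = 2·8^8 + 2·8^2 + 8 + 3 (b=8); 8→9: 2·9^9 + 2·9^2 + 9 + 3 = 774841152; 774841152−1 = 774841151
i=7: 774841151 = 2·9^9 + 2·9^2 + 9 + 2 (b=9); 9→10: 2·10^10 + 2·10^2 + 10 + 2 = 20000000212; 20000000212−1 = 20000000211
i=8: 20000000211 = 2·10^10 + 2·10^2 + 10 + 1 (b=10); 10→11: 2·11^11 + 2·11^2 + 11 + 1 = 570623341476; 570623341476−1 = 570623341475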